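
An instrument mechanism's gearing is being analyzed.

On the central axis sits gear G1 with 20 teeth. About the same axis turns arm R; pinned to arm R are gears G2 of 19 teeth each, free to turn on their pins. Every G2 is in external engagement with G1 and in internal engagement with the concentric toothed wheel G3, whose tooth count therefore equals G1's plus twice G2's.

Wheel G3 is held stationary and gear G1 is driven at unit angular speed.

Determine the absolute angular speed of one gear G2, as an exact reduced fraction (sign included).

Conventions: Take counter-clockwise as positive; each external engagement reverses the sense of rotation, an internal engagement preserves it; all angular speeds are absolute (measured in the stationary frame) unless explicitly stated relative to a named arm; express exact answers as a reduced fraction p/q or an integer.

class = planetary set [G3 = 20+2·19 = 58; Willis about the carrier]
ring teeth: 20 + 2·19 = 58
20(ω_sun−ω_arm) = −58(ω_ring−ω_arm),  ω_ring = 0, ω_sun = 1
20(1−ω_arm) = −58(0−ω_arm)  ⇒  78·ω_arm = 20  ⇒  ω_arm = 10/39
sun–planet mesh: 20·(1−10/39) = −19·(ω_p−ω_arm)  ⇒  ω_p−ω_arm = -580/741
ω_p = 10/39 − 580/741 = -10/19
exact speed ratio = -10/19

-10/19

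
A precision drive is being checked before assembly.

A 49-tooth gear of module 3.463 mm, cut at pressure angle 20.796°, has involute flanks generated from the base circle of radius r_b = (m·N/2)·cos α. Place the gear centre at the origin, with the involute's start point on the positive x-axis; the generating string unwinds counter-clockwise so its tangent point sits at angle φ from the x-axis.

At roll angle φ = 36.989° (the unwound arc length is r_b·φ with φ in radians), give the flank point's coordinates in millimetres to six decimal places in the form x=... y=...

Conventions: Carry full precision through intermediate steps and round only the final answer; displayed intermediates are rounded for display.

x=94.161692 y=6.821502

class = single-mesh tooth geometry [base-circle involute, m = 3.463, 49T]
pitch radius r_p = m·N/2 = 3.463·49/2 = 84.843500
base radius r_b = r_p·cos α = 84.843500·cos 20.796° = 79.315985
roll angle φ = 36.989° = 0.64557984 rad
x = r_b·(cos φ + φ·sin φ) = 94.161692
y = r_b·(sin φ − φ·cos φ) = 6.821502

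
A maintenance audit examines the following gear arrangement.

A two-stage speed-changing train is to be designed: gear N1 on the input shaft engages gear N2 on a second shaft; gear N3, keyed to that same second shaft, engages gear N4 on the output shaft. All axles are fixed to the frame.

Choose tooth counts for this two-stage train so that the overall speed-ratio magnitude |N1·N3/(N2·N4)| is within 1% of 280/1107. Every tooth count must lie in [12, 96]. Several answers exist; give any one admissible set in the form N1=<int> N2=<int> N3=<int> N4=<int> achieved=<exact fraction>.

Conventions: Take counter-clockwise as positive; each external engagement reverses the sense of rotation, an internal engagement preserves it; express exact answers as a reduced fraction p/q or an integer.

topology: fixed-axis compound train — 2 stages, target 280/1107
target = 280/1107 in lowest terms: an exact hit needs N1·N3 = k·280 and N2·N4 = k·1107 for one integer k, every count in [12, 96]; additionally prefer no 1:1 stage (N1 ≠ N2, N3 ≠ N4)
k = 1: N1·N3 = 280 = 14·20, N2·N4 = 1107 = 27·41
achieved = 14·20/(27·41) = 280/1107; |achieved − target| = 0 ≤ 14/5535 ✓

N1=14 N2=27 N3=20 N4=41 achieved=280/1107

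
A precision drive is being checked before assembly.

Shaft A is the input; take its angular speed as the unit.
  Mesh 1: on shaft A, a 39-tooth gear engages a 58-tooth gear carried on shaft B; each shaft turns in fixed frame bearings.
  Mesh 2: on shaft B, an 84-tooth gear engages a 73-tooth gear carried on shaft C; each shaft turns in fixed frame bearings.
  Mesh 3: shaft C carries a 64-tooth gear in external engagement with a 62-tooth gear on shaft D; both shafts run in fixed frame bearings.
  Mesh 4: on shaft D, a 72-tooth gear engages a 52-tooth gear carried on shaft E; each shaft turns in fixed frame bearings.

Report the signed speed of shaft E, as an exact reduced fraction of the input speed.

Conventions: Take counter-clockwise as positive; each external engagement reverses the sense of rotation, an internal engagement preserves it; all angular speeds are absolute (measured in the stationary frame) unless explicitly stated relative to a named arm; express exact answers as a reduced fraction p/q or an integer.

4-mesh fixed-axis compound train (all bearings frame-fixed)
mesh 1 [39T→58T]: |ω|/ω_in = 1×39/58 = 39/58, sense flips to −
mesh 2 [84T→73T]: |ω|/ω_in = (39/58)×84/73 = 1638/2117, sense flips to +
mesh 3 [64T→62T]: |ω|/ω_in = (1638/2117)×64/62 = 52416/65627, sense flips to −
mesh 4 [72T→52T]: |ω|/ω_in = (52416/65627)×72/52 = 72576/65627, sense flips to +
signed output speed (× input speed) = 72576/65627

72576/65627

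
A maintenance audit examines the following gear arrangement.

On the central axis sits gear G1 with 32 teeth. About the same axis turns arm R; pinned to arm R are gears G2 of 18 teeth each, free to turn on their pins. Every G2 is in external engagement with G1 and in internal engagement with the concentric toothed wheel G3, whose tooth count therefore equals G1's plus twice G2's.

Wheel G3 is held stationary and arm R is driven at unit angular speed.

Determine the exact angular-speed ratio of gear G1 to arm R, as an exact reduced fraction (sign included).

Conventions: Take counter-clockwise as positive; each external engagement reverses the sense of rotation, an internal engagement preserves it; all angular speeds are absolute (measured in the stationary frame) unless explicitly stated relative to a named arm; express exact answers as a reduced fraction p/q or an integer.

25/8

planetary set (32T centre, 18T on arm, 68T internal) — Willis relation
ring teeth: 32 + 2·18 = 68
32(ω_sun−ω_arm) = −68(ω_ring−ω_arm),  ω_ring = 0, ω_arm = 1
ω_sun = 1 − (68/32)(0−1) = 25/8
ω_out/ω_in = 25/8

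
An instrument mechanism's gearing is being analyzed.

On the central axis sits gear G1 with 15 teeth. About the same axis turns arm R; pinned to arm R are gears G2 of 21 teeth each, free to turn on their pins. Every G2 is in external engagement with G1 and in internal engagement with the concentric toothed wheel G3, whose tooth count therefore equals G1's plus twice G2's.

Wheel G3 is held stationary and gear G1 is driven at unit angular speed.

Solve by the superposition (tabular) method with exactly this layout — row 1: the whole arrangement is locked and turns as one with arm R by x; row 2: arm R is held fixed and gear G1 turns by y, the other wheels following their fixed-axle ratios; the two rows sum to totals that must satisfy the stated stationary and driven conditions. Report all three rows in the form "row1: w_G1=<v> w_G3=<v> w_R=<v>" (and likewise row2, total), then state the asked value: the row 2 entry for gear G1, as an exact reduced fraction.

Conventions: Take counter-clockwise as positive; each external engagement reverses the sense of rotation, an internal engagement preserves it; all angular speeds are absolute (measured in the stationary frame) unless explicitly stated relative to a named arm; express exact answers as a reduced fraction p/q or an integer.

recognized (axles ride arm R): planetary set, 15/21/57 teeth
row 1 — lock + rotate with arm: ω_sun = ω_ring = ω_arm = x
row 2: sun turns y, ring = −(15/57)·y, arm 0
boundary: total ω_ring = x − (15/57)·y = 0 and total ω_sun = x + y = 1  ⇒  y = 19/24, x = 5/24
row 2 ring = −(15/57)·19/24 = -5/24
totals (row 1 + row 2): sun 5/24 + 19/24 = 1, ring 5/24 + (-5/24) = 0, arm 5/24 + 0 = 5/24
asked cell (row2, sun) = 19/24

row1: w_G1=5/24 w_G3=5/24 w_R=5/24
row2: w_G1=19/24 w_G3=-5/24 w_R=0
total: w_G1=1 w_G3=0 w_R=5/24
asked value: 19/24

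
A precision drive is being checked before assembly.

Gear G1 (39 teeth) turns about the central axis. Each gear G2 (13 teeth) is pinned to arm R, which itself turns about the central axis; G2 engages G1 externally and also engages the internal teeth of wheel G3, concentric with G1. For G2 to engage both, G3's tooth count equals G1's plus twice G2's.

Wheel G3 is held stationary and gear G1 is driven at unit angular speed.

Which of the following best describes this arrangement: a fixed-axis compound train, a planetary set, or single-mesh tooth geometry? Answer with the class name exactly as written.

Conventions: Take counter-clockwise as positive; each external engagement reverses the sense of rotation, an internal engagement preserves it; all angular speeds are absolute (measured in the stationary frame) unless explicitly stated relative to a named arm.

class = planetary set [G3 = 39+2·13 = 65; Willis about the carrier]
classification: planetary set

planetary set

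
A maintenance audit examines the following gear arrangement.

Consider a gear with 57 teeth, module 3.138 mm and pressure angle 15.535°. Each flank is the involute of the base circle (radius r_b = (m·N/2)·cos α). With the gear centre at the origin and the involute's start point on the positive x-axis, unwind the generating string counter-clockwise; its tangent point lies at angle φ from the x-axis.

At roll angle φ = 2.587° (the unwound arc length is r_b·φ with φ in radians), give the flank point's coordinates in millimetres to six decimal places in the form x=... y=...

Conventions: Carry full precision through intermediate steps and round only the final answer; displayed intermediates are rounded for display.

single-mesh involute tooth geometry (57T wheel at module 3.138)
pitch radius r_p = m·N/2 = 3.138·57/2 = 89.433000
base radius r_b = r_p·cos α = 89.433000·cos 15.535° = 86.165747
roll angle φ = 2.587° = 0.04515167 rad
x = r_b·(cos φ + φ·sin φ) = 86.253534
y = r_b·(sin φ − φ·cos φ) = 0.002643

x=86.253534 y=0.002643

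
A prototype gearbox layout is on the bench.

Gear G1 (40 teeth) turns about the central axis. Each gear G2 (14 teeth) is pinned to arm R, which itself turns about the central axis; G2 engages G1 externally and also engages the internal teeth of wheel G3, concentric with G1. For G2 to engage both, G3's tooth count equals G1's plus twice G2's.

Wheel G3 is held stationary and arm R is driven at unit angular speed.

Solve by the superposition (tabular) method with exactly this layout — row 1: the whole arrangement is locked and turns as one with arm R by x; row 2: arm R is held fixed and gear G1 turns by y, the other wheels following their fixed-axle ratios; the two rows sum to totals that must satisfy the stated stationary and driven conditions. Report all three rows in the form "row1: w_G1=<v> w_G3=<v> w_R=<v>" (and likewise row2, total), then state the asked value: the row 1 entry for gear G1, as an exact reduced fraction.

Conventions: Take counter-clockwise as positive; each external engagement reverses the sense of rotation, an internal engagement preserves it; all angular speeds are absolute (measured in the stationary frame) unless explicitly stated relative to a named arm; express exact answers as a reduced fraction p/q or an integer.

row1: w_G1=1 w_G3=1 w_R=1
row2: w_G1=17/10 w_G3=-1 w_R=0
total: w_G1=27/10 w_G3=0 w_R=1
asked value: 1

topology: planetary set — G1 40T / G2 14T / G3 68T, arm = carrier (Willis)
row 1: whole set turns with the arm by x
row 2: sun turns y, ring = −(40/68)·y, arm 0
boundary: total ω_ring = x − (40/68)·y = 0 and total ω_arm = x = 1  ⇒  y = 17/10, x = 1
row 2 ring = −(40/68)·17/10 = -1
totals (row 1 + row 2): sun 1 + 17/10 = 27/10, ring 1 + (-1) = 0, arm 1 + 0 = 1
asked cell (row1, sun) = 1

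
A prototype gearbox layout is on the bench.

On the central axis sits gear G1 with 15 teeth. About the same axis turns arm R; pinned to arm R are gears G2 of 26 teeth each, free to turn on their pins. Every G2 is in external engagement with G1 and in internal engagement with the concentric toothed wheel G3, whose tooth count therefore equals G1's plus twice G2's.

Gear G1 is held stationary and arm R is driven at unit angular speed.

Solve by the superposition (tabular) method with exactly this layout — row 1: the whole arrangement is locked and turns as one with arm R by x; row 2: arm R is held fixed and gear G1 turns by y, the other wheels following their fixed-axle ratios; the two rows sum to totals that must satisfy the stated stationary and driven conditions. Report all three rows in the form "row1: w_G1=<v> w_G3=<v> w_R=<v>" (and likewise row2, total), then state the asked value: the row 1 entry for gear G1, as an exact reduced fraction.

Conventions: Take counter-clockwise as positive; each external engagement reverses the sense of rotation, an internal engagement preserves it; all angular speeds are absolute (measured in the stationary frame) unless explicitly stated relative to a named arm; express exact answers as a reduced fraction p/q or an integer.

recognized (axles ride arm R): planetary set, 15/26/67 teeth
row 1: whole set turns with the arm by x
superposition row 2 [arm held]: sun y, ring −(15/67)·y, arm 0
boundary: total ω_sun = x + y = 0 and total ω_arm = x = 1  ⇒  y = -1, x = 1
row 2 ring = −(15/67)·(-1) = 15/67
totals (row 1 + row 2): sun 1 + (-1) = 0, ring 1 + 15/67 = 82/67, arm 1 + 0 = 1
asked cell (row1, sun) = 1

row1: w_G1=1 w_G3=1 w_R=1
row2: w_G1=-1 w_G3=15/67 w_R=0
total: w_G1=0 w_G3=82/67 w_R=1
asked value: 1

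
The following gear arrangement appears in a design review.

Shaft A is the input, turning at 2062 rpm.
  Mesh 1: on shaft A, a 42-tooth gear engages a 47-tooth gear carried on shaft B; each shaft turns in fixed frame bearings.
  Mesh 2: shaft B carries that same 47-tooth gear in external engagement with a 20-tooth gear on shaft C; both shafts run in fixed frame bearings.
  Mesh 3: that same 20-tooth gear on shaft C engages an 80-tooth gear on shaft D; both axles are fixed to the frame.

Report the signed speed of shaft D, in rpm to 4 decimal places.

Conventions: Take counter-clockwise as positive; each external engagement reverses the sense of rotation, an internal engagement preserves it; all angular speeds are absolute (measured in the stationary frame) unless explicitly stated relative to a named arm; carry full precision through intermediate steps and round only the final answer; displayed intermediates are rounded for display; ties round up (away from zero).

-1082.5500 rpm

class = fixed-axis compound train [3 meshes; 3 ratios multiply, 3 sense flips]
mesh 1 [42T→47T]: ω = 2062.0000×42/47 = 1842.6383 rpm, sense flips to −
mesh 2 [47T→20T]: ω = 1842.6383×47/20 = 4330.2000 rpm, sense flips to +
mesh 3 [20T→80T]: ω = 4330.2000×20/80 = 1082.5500 rpm, sense flips to −
signed output speed = -1082.5500 rpm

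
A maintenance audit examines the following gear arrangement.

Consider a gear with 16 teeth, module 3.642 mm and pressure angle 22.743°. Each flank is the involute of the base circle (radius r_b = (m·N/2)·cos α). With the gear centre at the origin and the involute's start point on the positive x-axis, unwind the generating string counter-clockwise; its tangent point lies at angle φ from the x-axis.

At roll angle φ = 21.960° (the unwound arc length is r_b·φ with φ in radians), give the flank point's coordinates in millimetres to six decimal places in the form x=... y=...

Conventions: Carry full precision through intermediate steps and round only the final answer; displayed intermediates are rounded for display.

recognized (one wheel, involute flank): single-mesh tooth geometry, m = 3.642, N = 16
pitch radius r_p = m·N/2 = 3.642·16/2 = 29.136000
base radius r_b = r_p·cos α = 29.136000·cos 22.743° = 26.870624
roll angle φ = 21.960° = 0.38327430 rad
x = r_b·(cos φ + φ·sin φ) = 28.772368
y = r_b·(sin φ − φ·cos φ) = 0.496927

x=28.772368 y=0.496927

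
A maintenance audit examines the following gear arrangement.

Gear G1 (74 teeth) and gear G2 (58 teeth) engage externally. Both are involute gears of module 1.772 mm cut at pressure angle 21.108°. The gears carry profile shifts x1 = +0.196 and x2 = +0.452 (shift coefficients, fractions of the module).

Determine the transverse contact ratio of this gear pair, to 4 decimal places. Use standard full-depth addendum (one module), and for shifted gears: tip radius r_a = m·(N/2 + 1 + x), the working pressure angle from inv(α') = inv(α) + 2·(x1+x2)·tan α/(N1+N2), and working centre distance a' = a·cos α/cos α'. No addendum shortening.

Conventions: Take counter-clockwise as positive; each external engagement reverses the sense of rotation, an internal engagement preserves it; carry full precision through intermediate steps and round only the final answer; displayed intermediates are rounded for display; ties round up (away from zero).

topology: single-mesh involute geometry — m = 1.772, 74T/58T pair
base radii: r_b1 = 61.164869, r_b2 = 47.940033
tip radii: r_a1 = 67.683312, r_a2 = 53.960944
inv(α') = inv(21.108°) + 2·(+0.196+0.452)·tan α/(74+58) = 0.02141431  ⇒  α' = 22.46649°
a' = a·cos α / cos α' = 116.9520·cos 21.108°/cos 22.46649° = 118.065715
action lengths: √(r_a1²−r_b1²) = 28.980847, √(r_a2²−r_b2²) = 24.769674
base pitch p_b = π·m·cos α = 5.193381
CR = (28.980847 + 24.769674 − 118.065715·sin 22.46649°)/5.193381 = 1.662217
contact ratio ≈ 1.6622

1.6622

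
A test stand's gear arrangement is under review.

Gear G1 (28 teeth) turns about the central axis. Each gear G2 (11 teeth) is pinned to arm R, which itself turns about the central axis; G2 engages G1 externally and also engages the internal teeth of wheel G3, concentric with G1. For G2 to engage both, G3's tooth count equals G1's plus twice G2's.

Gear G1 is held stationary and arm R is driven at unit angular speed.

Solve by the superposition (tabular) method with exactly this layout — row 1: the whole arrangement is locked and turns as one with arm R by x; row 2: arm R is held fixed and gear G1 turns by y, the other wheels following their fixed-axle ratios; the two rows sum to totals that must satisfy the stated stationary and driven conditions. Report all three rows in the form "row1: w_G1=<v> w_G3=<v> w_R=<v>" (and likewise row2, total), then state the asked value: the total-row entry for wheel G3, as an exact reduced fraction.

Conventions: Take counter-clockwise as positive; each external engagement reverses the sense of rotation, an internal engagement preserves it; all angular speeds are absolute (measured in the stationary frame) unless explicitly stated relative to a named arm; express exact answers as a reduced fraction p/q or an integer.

row1: w_G1=1 w_G3=1 w_R=1
row2: w_G1=-1 w_G3=14/25 w_R=0
total: w_G1=0 w_G3=39/25 w_R=1
asked value: 39/25

topology: planetary set — G1 28T / G2 11T / G3 50T, arm = carrier (Willis)
row 1 — lock + rotate with arm: ω_sun = ω_ring = ω_arm = x
row 2 (arm held, sun turns y): ω_ring = −(28/50)·y, ω_arm = 0
boundary: total ω_sun = x + y = 0 and total ω_arm = x = 1  ⇒  y = -1, x = 1
row 2 ring = −(28/50)·(-1) = 14/25
totals (row 1 + row 2): sun 1 + (-1) = 0, ring 1 + 14/25 = 39/25, arm 1 + 0 = 1
asked cell (total, ring) = 39/25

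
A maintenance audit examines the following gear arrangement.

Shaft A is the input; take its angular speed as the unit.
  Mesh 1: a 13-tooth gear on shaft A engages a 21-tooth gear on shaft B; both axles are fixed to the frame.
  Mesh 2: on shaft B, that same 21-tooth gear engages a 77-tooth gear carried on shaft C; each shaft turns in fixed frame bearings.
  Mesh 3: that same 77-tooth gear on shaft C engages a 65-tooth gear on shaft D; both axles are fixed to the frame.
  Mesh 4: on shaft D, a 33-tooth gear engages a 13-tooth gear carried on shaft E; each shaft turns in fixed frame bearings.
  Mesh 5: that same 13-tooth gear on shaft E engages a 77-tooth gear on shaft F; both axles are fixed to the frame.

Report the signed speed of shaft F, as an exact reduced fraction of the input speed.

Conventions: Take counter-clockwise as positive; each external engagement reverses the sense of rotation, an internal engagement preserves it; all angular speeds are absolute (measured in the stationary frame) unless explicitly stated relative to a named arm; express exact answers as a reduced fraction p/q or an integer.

5-mesh fixed-axis compound train (all bearings frame-fixed)
mesh 1 [13T→21T]: |ω|/ω_in = 1×13/21 = 13/21, sense flips to −
mesh 2 [21T→77T]: |ω|/ω_in = (13/21)×21/77 = 13/77, sense flips to +
mesh 3 [77T→65T]: |ω|/ω_in = (13/77)×77/65 = 1/5, sense flips to −
mesh 4 [33T→13T]: |ω|/ω_in = (1/5)×33/13 = 33/65, sense flips to +
mesh 5 [13T→77T]: |ω|/ω_in = (33/65)×13/77 = 3/35, sense flips to −
signed output speed (× input speed) = -3/35

-3/35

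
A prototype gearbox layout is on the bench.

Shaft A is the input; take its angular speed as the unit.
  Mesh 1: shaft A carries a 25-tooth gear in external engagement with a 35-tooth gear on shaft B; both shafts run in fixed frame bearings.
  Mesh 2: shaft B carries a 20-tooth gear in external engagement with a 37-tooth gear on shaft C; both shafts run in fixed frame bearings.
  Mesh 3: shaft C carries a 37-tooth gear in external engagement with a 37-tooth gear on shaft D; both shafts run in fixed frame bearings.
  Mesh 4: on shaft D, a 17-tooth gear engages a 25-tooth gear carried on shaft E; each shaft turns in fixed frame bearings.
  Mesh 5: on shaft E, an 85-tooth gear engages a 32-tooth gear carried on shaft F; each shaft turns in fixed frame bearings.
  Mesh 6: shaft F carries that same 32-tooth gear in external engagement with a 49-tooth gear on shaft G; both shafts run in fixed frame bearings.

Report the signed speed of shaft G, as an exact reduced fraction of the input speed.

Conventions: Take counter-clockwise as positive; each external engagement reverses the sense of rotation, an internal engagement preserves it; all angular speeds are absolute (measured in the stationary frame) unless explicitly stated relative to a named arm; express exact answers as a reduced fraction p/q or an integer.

6-mesh fixed-axis compound train (all bearings frame-fixed)
mesh 1 [25T→35T]: |ω|/ω_in = 1×25/35 = 5/7, sense flips to −
mesh 2 [20T→37T]: |ω|/ω_in = (5/7)×20/37 = 100/259, sense flips to +
mesh 3 [37T→37T]: |ω|/ω_in = (100/259)×37/37 = 100/259, sense flips to −
mesh 4 [17T→25T]: |ω|/ω_in = (100/259)×17/25 = 68/259, sense flips to +
mesh 5 [85T→32T]: |ω|/ω_in = (68/259)×85/32 = 1445/2072, sense flips to −
mesh 6 [32T→49T]: |ω|/ω_in = (1445/2072)×32/49 = 5780/12691, sense flips to +
signed output speed (× input speed) = 5780/12691

5780/12691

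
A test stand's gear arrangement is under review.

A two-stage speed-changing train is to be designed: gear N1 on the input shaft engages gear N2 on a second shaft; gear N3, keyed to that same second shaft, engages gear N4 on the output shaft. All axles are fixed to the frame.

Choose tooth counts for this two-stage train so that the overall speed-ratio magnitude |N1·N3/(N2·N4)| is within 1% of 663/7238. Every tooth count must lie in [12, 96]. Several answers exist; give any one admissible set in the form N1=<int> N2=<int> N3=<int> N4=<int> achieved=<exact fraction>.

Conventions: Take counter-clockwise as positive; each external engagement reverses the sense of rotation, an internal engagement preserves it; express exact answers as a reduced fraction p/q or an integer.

topology: fixed-axis compound train — 2 stages, target 663/7238
target = 663/7238 in lowest terms: an exact hit needs N1·N3 = k·663 and N2·N4 = k·7238 for one integer k, every count in [12, 96]; additionally prefer no 1:1 stage (N1 ≠ N2, N3 ≠ N4)
k = 1: N1·N3 = 663 = 13·51, N2·N4 = 7238 = 77·94
achieved = 13·51/(77·94) = 663/7238; |achieved − target| = 0 ≤ 663/723800 ✓

N1=13 N2=77 N3=51 N4=94 achieved=663/7238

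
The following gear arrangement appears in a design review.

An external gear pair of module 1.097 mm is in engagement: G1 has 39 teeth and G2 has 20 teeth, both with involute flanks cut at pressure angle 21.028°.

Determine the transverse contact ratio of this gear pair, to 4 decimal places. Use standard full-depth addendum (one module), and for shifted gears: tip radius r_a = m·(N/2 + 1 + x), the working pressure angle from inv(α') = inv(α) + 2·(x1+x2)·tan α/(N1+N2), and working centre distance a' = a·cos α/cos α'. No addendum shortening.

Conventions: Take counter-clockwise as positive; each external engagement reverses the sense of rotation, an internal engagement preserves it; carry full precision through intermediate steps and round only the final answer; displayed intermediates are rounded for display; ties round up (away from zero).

topology: single-mesh involute geometry — m = 1.097, 39T/20T pair
base radii: r_b1 = 19.966937, r_b2 = 10.239455
tip radii: r_a1 = 22.488500, r_a2 = 12.067000
no profile shift: α' = α, a' = a
action lengths: √(r_a1²−r_b1²) = 10.346693, √(r_a2²−r_b2²) = 6.384830
base pitch p_b = π·m·cos α = 3.216820
CR = (10.346693 + 6.384830 − 32.361500·sin 21.02800°)/3.216820 = 1.591459
contact ratio ≈ 1.5915

1.5915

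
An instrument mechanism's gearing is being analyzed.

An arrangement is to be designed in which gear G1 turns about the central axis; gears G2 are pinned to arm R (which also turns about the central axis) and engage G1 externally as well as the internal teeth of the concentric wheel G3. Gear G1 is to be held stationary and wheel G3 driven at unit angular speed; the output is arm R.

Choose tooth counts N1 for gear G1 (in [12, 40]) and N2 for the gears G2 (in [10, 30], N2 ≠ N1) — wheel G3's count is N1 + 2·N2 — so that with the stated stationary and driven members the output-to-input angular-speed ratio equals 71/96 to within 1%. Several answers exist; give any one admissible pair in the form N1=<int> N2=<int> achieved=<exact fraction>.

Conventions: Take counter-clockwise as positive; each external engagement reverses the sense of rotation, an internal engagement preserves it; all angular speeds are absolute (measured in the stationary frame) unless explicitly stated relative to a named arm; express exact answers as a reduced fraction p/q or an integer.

class = planetary set [ratio 71/96 wanted; Willis about the carrier]
Willis with ω_sun = 0: ω_arm/ω_ring = N3/(N1+N3); set equal to 71/96  ⇒  N3/N1 = (71/96)/(1 − 71/96) = 71/25
N3 = N1 + 2·N2  ⇒  N2/N1 = (N3/N1 − 1)/2 = (71/25 − 1)/2 = 23/25
smallest multiple with N1 ≥ 12 and N2 ≥ 10: k = 1  ⇒  N1 = 1·25 = 25, N2 = 1·23 = 23 (N1 ≤ 40, N2 ≤ 30, N2 ≠ N1 ✓), N3 = 25 + 2·23 = 71
check: N3/(N1+N3) with N1 = 25, N3 = 71 gives 71/96; |achieved − target| = 0 ≤ 71/9600 ✓

N1=25 N2=23 achieved=71/96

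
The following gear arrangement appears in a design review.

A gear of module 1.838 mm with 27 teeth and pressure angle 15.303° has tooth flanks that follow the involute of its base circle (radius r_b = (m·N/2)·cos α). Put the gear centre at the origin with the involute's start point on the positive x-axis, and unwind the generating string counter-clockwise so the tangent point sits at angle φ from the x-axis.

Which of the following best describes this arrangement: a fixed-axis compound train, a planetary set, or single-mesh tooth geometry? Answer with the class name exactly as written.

single-mesh tooth geometry

recognized (one wheel, involute flank): single-mesh tooth geometry, m = 1.838, N = 27
classification: single-mesh tooth geometry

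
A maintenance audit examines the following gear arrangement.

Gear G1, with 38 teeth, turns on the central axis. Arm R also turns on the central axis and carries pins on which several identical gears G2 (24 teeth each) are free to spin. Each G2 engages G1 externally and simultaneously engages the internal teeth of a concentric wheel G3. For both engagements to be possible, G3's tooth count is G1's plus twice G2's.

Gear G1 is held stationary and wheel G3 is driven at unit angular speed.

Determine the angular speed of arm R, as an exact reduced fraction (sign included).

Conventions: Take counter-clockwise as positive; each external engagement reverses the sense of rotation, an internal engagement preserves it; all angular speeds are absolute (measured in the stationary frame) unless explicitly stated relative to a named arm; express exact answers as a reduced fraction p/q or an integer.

recognized (axles ride arm R): planetary set, 38/24/86 teeth
ring teeth: 38 + 2·24 = 86
38(ω_sun−ω_arm) = −86(ω_ring−ω_arm),  ω_sun = 0, ω_ring = 1
38(0−ω_arm) = −86(1−ω_arm)  ⇒  124·ω_arm = 86  ⇒  ω_arm = 43/62
exact speed ratio = 43/62

43/62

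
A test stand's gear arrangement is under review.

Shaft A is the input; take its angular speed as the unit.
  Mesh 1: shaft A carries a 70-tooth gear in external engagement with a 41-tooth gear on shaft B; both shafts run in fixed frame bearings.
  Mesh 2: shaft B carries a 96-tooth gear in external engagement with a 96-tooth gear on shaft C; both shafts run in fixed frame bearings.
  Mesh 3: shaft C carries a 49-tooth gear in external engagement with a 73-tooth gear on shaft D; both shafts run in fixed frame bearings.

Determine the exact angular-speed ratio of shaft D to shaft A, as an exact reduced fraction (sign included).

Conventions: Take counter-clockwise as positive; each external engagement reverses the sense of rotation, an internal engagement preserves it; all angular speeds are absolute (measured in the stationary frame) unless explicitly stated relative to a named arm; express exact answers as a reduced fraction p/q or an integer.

-3430/2993

class = fixed-axis compound train [3 meshes; 3 ratios multiply, 3 sense flips]
mesh 1 [70T→41T]: running ratio 70/41, sense −
mesh 2 [96T→96T]: running ratio 70/41, sense +
mesh 3 [49T→73T]: running ratio 3430/2993, sense −
ω_out/ω_in = -3430/2993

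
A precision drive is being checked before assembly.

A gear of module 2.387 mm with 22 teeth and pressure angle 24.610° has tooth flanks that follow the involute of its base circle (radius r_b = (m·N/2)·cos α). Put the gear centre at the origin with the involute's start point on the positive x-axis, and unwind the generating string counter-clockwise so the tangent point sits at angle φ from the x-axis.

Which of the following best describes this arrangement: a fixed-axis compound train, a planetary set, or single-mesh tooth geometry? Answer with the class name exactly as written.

recognized (one wheel, involute flank): single-mesh tooth geometry, m = 2.387, N = 22
classification: single-mesh tooth geometry

single-mesh tooth geometry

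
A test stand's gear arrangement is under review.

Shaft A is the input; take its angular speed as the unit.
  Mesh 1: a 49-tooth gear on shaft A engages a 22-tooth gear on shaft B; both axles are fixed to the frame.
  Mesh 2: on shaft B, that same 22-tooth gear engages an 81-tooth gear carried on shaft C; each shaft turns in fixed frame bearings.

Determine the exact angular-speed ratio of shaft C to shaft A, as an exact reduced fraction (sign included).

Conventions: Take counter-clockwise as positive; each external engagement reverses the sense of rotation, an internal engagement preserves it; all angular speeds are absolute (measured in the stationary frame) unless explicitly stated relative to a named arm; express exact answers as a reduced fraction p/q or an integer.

49/81

class = fixed-axis compound train [2 meshes; 2 ratios multiply, 2 sense flips]
mesh 1 [49T→22T]: running ratio 49/22, sense −
mesh 2 [22T→81T]: running ratio 49/81, sense +
ω_out/ω_in = 49/81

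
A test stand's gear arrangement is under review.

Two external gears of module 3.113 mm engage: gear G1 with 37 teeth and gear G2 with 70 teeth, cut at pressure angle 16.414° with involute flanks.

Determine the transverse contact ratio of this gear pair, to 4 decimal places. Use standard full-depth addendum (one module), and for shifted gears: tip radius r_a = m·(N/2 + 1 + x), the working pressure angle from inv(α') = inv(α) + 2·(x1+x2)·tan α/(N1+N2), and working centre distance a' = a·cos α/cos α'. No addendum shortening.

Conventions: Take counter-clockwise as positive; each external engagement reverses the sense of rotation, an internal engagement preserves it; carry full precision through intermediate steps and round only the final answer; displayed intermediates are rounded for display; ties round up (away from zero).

recognized (one external pair, fixed centres): single-mesh tooth geometry, m = 3.113, N1 = 37, N2 = 70
base radii: r_b1 = 55.243397, r_b2 = 104.514534
tip radii: r_a1 = 60.703500, r_a2 = 112.068000
no profile shift: α' = α, a' = a
action lengths: √(r_a1²−r_b1²) = 25.161121, √(r_a2²−r_b2²) = 40.446863
base pitch p_b = π·m·cos α = 9.381203
CR = (25.161121 + 40.446863 − 166.545500·sin 16.41400°)/9.381203 = 1.976958
contact ratio ≈ 1.9770

1.9770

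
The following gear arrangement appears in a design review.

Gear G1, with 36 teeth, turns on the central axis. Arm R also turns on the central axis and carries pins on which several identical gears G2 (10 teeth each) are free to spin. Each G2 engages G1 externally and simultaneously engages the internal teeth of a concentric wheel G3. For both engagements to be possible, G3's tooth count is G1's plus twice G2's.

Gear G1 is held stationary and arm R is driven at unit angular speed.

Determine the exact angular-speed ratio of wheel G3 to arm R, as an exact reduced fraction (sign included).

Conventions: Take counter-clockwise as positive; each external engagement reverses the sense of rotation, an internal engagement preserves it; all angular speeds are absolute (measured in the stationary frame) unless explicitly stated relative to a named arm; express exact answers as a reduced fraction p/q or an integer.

23/14

class = planetary set [G3 = 36+2·10 = 56; Willis about the carrier]
ring teeth: 36 + 2·10 = 56
36(ω_sun−ω_arm) = −56(ω_ring−ω_arm),  ω_sun = 0, ω_arm = 1
ω_ring = 1 − (36/56)(0−1) = 23/14
ω_out/ω_in = 23/14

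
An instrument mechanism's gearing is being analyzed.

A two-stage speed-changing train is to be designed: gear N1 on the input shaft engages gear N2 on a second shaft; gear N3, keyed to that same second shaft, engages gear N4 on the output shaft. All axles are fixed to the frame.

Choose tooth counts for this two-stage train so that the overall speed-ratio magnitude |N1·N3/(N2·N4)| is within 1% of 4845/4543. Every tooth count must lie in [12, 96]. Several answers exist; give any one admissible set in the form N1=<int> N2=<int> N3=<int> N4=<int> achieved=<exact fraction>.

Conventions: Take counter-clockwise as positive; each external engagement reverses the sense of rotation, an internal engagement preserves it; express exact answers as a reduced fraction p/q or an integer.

N1=51 N2=59 N3=95 N4=77 achieved=4845/4543

topology: fixed-axis compound train — 2 stages, target 4845/4543
target = 4845/4543 in lowest terms: an exact hit needs N1·N3 = k·4845 and N2·N4 = k·4543 for one integer k, every count in [12, 96]; additionally prefer no 1:1 stage (N1 ≠ N2, N3 ≠ N4)
k = 1: N1·N3 = 4845 = 51·95, N2·N4 = 4543 = 59·77
achieved = 51·95/(59·77) = 4845/4543; |achieved − target| = 0 ≤ 969/90860 ✓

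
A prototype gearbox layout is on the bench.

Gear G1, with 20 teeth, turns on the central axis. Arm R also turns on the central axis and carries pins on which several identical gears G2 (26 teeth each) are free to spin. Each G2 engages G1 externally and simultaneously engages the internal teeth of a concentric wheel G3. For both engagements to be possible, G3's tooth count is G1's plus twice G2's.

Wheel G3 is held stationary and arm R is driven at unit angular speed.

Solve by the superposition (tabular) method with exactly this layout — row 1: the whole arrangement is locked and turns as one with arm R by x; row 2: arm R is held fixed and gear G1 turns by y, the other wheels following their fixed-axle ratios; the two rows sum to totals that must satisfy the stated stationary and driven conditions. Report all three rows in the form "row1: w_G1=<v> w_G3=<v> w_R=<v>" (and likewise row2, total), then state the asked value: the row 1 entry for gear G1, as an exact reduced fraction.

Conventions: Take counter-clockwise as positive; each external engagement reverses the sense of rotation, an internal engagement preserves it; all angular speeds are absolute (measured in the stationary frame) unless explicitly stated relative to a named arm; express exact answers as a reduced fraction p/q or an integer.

row1: w_G1=1 w_G3=1 w_R=1
row2: w_G1=18/5 w_G3=-1 w_R=0
total: w_G1=23/5 w_G3=0 w_R=1
asked value: 1

class = planetary set [G3 = 20+2·26 = 72; Willis about the carrier]
row 1 — lock + rotate with arm: ω_sun = ω_ring = ω_arm = x
superposition row 2 [arm held]: sun y, ring −(20/72)·y, arm 0
boundary: total ω_ring = x − (20/72)·y = 0 and total ω_arm = x = 1  ⇒  y = 18/5, x = 1
row 2 ring = −(20/72)·18/5 = -1
totals (row 1 + row 2): sun 1 + 18/5 = 23/5, ring 1 + (-1) = 0, arm 1 + 0 = 1
asked cell (row1, sun) = 1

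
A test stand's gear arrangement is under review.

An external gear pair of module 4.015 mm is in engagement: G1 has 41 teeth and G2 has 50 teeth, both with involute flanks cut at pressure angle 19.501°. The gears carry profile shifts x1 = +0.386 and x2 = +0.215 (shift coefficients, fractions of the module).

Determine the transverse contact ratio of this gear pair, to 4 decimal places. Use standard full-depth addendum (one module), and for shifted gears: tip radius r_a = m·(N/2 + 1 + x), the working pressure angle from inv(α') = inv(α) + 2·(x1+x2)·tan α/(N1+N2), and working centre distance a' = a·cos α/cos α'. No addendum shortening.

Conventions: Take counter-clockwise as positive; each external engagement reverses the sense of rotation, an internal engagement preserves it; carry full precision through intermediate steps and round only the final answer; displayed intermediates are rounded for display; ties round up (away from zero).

1.6647

topology: single-mesh involute geometry — m = 4.015, 41T/50T pair
base radii: r_b1 = 77.585985, r_b2 = 94.617055
tip radii: r_a1 = 87.872290, r_a2 = 105.253225
inv(α') = inv(19.501°) + 2·(+0.386+0.215)·tan α/(41+50) = 0.01845929  ⇒  α' = 21.42386°
a' = a·cos α / cos α' = 182.6825·cos 19.501°/cos 21.42386° = 184.984790
action lengths: √(r_a1²−r_b1²) = 41.254749, √(r_a2²−r_b2²) = 46.106988
base pitch p_b = π·m·cos α = 11.889930
CR = (41.254749 + 46.106988 − 184.984790·sin 21.42386°)/11.889930 = 1.664716
contact ratio ≈ 1.6647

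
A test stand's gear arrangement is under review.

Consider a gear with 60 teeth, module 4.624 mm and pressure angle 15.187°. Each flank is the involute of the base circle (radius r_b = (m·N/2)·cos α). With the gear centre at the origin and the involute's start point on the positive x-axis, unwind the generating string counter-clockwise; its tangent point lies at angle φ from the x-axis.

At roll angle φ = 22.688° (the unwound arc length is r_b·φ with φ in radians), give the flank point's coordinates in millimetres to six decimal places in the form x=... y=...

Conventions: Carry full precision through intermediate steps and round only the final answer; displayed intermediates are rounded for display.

topology: single-mesh involute geometry — m = 4.624, N = 60
pitch radius r_p = m·N/2 = 4.624·60/2 = 138.720000
base radius r_b = r_p·cos α = 138.720000·cos 15.187° = 133.875337
roll angle φ = 22.688° = 0.39598030 rad
x = r_b·(cos φ + φ·sin φ) = 143.963322
y = r_b·(sin φ − φ·cos φ) = 2.727564

x=143.963322 y=2.727564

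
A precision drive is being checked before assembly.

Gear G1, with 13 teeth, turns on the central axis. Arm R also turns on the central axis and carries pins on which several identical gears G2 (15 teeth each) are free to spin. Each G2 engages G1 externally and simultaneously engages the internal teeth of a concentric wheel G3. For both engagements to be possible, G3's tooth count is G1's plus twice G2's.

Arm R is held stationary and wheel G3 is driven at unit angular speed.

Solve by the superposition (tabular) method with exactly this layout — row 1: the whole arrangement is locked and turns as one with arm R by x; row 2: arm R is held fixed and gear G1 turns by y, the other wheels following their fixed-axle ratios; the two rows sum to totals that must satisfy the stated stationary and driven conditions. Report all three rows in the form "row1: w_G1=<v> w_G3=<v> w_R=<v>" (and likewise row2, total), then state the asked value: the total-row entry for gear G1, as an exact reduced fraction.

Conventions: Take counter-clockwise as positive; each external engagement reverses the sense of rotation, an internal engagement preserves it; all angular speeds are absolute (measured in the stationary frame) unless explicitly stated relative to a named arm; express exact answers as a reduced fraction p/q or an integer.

class = planetary set [G3 = 13+2·15 = 43; Willis about the carrier]
superposition row 1 [locked train]: every member turns x
row 2 (arm held, sun turns y): ω_ring = −(13/43)·y, ω_arm = 0
boundary: total ω_arm = x = 0 and total ω_ring = x − (13/43)·y = 1  ⇒  y = -43/13, x = 0
row 2 ring = −(13/43)·(-43/13) = 1
totals (row 1 + row 2): sun 0 + (-43/13) = -43/13, ring 0 + 1 = 1, arm 0 + 0 = 0
asked cell (total, sun) = -43/13

row1: w_G1=0 w_G3=0 w_R=0
row2: w_G1=-43/13 w_G3=1 w_R=0
total: w_G1=-43/13 w_G3=1 w_R=0
asked value: -43/13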